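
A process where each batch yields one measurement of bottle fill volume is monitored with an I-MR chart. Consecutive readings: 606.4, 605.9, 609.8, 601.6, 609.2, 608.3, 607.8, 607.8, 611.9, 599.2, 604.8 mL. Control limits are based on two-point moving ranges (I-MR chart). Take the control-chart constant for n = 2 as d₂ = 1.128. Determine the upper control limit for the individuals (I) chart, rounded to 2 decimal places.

618.31

X̄ = (606.4 + 605.9 + 609.8 + 601.6 + 609.2 + 608.3 + 607.8 + 607.8 + 611.9 + 599.2 + 604.8) / 11 = 606.6091
Moving ranges: 0.5, 3.9, 8.2, 7.6, 0.9, 0.5, 0.0, 4.1, 12.7, 5.6; M̄R̄ = 44.0000 / 10 = 4.4000
UCL = X̄ + 3·M̄R̄/d₂ = 606.6091 + 3 × 4.4000 / 1.128 = 618.3112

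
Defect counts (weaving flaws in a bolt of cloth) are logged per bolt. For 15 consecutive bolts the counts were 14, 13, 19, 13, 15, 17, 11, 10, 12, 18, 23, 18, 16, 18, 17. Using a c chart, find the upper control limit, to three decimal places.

c̄ = (14 + 13 + 19 + 13 + 15 + 17 + 11 + 10 + 12 + 18 + 23 + 18 + 16 + 18 + 17) / 15 = 234 / 15 = 15.6000
UCL = c̄ + 3√c̄ = 15.6000 + 3 × √15.6000 = 15.6000 + 3 × 3.9497 = 27.4491

27.449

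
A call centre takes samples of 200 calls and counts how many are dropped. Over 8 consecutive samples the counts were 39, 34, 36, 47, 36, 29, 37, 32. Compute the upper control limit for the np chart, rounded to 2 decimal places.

52.59

p̄ = Σdᵢ / (k·n) = 290 / (8 × 200) = 0.18125
UCL = np̄ + 3·√(np̄(1−p̄)) = 36.2500 + 3 × √(36.2500×0.81875) = 36.2500 + 3 × 5.4479 = 52.5937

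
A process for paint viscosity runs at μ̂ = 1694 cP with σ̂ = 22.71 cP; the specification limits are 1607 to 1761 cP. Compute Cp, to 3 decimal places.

Cp = (USL − LSL) / (6σ̂) = (1761 − 1607) / (6 × 22.71) = 154.0000 / 136.2600 = 1.1302

1.130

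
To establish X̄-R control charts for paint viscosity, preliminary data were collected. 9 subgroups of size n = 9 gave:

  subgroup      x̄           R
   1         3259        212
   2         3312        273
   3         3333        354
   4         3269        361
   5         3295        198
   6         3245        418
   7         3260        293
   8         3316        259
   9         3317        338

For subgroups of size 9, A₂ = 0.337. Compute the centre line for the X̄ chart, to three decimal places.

3289.556

X̄̄ = (3259 + 3312 + 3333 + 3269 + 3295 + 3245 + 3260 + 3316 + 3317) / 9 = 29606.0000 / 9 = 3289.5556
CL = X̄̄ = 3289.5556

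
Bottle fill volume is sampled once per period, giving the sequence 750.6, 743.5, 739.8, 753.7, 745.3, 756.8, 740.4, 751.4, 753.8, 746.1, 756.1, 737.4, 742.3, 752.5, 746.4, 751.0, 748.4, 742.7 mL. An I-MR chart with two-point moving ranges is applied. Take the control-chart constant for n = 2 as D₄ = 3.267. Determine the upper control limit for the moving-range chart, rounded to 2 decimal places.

27.85

Moving ranges: 7.1, 3.7, 13.9, 8.4, 11.5, 16.4, 11.0, 2.4, 7.7, 10.0, 18.7, 4.9, 10.2, 6.1, 4.6, 2.6, 5.7; M̄R̄ = 144.9000 / 17 = 8.5235
UCL_MR = D₄·M̄R̄ = 3.267 × 8.5235 = 27.8464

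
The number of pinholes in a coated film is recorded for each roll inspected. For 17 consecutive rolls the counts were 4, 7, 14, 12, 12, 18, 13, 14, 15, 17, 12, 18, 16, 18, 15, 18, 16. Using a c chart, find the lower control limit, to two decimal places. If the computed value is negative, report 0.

2.81

c̄ = (4 + 7 + 14 + 12 + 12 + 18 + 13 + 14 + 15 + 17 + 12 + 18 + 16 + 18 + 15 + 18 + 16) / 17 = 239 / 17 = 14.0588
LCL = c̄ − 3√c̄ = 14.0588 − 3 × 3.7495 = 2.8103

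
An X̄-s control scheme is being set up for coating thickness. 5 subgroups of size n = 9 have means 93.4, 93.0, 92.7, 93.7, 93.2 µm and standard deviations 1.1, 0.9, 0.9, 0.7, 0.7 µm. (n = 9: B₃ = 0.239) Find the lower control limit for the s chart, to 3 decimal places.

0.206

s̄ = (1.1 + 0.9 + 0.9 + 0.7 + 0.7) / 5 = 0.8600
LCL_s = B₃·s̄ = 0.239 × 0.8600 = 0.2055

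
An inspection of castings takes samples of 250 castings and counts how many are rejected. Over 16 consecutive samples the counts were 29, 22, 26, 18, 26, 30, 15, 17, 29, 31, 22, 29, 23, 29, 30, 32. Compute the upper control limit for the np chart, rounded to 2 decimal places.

39.86

p̄ = Σdᵢ / (k·n) = 408 / (16 × 250) = 0.10200
UCL = np̄ + 3·√(np̄(1−p̄)) = 25.5000 + 3 × √(25.5000×0.89800) = 25.5000 + 3 × 4.7853 = 39.8559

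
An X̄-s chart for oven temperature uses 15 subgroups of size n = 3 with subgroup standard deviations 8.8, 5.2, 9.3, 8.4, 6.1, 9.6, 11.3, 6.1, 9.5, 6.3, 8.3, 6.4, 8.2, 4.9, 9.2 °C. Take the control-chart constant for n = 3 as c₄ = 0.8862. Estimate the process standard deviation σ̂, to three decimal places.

s̄ = (8.8 + 5.2 + 9.3 + 8.4 + 6.1 + 9.6 + 11.3 + 6.1 + 9.5 + 6.3 + 8.3 + 6.4 + 8.2 + 4.9 + 9.2) / 15 = 7.8400
σ̂ = s̄ / c₄ = 7.8400 / 0.8862 = 8.8468

8.847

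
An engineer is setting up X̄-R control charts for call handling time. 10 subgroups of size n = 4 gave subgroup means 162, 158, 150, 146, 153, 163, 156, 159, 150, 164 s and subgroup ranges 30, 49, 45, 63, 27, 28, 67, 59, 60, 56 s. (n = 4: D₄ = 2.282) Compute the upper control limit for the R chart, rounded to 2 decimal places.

110.45

R̄ = (30 + 49 + 45 + 63 + 27 + 28 + 67 + 59 + 60 + 56) / 10 = 484.0000 / 10 = 48.4000
UCL_R = D₄·R̄ = 2.282 × 48.4000 = 110.4488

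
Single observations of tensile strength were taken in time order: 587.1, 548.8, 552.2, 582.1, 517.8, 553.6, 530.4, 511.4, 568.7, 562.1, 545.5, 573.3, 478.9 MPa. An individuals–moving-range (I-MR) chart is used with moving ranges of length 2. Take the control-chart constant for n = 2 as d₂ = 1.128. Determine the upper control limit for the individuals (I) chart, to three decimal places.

639.401

X̄ = (587.1 + 548.8 + 552.2 + 582.1 + 517.8 + 553.6 + 530.4 + 511.4 + 568.7 + 562.1 + 545.5 + 573.3 + 478.9) / 13 = 547.0692
Moving ranges: 38.3, 3.4, 29.9, 64.3, 35.8, 23.2, 19.0, 57.3, 6.6, 16.6, 27.8, 94.4; M̄R̄ = 416.6000 / 12 = 34.7167
UCL = X̄ + 3·M̄R̄/d₂ = 547.0692 + 3 × 34.7167 / 1.128 = 639.4008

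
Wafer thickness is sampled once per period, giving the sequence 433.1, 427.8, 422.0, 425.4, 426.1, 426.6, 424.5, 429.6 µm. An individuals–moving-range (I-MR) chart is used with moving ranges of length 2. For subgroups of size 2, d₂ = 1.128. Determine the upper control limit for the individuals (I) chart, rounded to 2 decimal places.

435.59

X̄ = (433.1 + 427.8 + 422.0 + 425.4 + 426.1 + 426.6 + 424.5 + 429.6) / 8 = 426.8875
Moving ranges: 5.3, 5.8, 3.4, 0.7, 0.5, 2.1, 5.1; M̄R̄ = 22.9000 / 7 = 3.2714
UCL = X̄ + 3·M̄R̄/d₂ = 426.8875 + 3 × 3.2714 / 1.128 = 435.5881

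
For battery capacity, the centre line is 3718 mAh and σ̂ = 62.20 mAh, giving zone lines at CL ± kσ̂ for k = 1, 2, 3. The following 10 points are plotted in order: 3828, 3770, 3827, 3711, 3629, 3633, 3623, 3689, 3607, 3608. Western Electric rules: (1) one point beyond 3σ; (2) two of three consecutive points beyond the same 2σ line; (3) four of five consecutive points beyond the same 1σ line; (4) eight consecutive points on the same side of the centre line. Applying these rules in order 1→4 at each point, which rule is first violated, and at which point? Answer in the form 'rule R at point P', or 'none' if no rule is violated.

Zone of each point (C = within 1σ̂, B = 1σ̂–2σ̂, A = 2σ̂–3σ̂, * = beyond 3σ̂; sign = side of CL): 1:+B, 2:+C, 3:+B, 4:-C, 5:-B, 6:-B, 7:-B, 8:-C, 9:-B, 10:-B
Rule 3 (four of five consecutive points beyond the same 1σ limit) is satisfied at point 9.

rule 3 at point 9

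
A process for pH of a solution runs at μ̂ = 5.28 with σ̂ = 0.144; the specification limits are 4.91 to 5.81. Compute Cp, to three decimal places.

Cp = (USL − LSL) / (6σ̂) = (5.81 − 4.91) / (6 × 0.144) = 0.9000 / 0.8640 = 1.0417

1.042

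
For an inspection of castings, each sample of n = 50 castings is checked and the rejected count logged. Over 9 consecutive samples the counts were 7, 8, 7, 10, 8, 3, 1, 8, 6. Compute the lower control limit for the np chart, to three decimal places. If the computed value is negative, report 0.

0.000

p̄ = Σdᵢ / (k·n) = 58 / (9 × 50) = 0.12889
LCL = np̄ − 3·√(np̄(1−p̄)) = 6.4444 − 3 × 2.3694 = -0.6636 → 0 (negative, so LCL = 0)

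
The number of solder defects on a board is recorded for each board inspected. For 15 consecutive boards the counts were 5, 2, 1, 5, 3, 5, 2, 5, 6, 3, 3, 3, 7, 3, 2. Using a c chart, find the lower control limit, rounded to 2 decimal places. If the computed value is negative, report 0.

c̄ = (5 + 2 + 1 + 5 + 3 + 5 + 2 + 5 + 6 + 3 + 3 + 3 + 7 + 3 + 2) / 15 = 55 / 15 = 3.6667
LCL = c̄ − 3√c̄ = 3.6667 − 3 × 1.9149 = -2.0779 → 0 (cannot be negative)

0.00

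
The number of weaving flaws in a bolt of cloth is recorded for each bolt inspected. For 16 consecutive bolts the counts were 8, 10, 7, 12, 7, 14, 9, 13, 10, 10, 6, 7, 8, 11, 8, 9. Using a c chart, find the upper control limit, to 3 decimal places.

18.467

c̄ = (8 + 10 + 7 + 12 + 7 + 14 + 9 + 13 + 10 + 10 + 6 + 7 + 8 + 11 + 8 + 9) / 16 = 149 / 16 = 9.3125
UCL = c̄ + 3√c̄ = 9.3125 + 3 × √9.3125 = 9.3125 + 3 × 3.0516 = 18.4674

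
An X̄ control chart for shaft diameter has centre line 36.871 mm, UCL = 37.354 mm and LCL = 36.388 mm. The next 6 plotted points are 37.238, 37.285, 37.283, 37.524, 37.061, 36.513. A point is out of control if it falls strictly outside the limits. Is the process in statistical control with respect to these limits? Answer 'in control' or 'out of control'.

Compare each point to [36.388, 37.354]: sample 4 = 37.524 > UCL.

out of control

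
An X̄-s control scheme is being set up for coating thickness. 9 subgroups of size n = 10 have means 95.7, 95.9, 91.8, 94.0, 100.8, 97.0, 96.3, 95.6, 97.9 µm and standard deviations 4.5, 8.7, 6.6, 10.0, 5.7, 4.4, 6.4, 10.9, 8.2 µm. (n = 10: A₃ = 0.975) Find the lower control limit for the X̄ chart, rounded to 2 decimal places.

X̄̄ = (95.7 + 95.9 + 91.8 + 94.0 + 100.8 + 97.0 + 96.3 + 95.6 + 97.9) / 9 = 96.1111
s̄ = (4.5 + 8.7 + 6.6 + 10.0 + 5.7 + 4.4 + 6.4 + 10.9 + 8.2) / 9 = 7.2667
LCL = X̄̄ − A₃·s̄ = 96.1111 − 0.975 × 7.2667 = 89.0261

89.03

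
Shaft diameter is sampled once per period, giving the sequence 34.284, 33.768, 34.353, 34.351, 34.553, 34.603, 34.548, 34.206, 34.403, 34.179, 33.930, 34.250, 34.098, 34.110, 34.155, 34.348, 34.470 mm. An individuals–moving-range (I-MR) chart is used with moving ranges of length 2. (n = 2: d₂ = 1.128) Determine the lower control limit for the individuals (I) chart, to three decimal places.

33.728

X̄ = (34.284 + 33.768 + 34.353 + 34.351 + 34.553 + 34.603 + 34.548 + 34.206 + 34.403 + 34.179 + 33.930 + 34.250 + 34.098 + 34.110 + 34.155 + 34.348 + 34.470) / 17 = 34.2711
Moving ranges: 0.516, 0.585, 0.002, 0.202, 0.050, 0.055, 0.342, 0.197, 0.224, 0.249, 0.320, 0.152, 0.012, 0.045, 0.193, 0.122; M̄R̄ = 3.2660 / 16 = 0.2041
LCL = X̄ − 3·M̄R̄/d₂ = 34.2711 − 3 × 0.2041 / 1.128 = 33.7282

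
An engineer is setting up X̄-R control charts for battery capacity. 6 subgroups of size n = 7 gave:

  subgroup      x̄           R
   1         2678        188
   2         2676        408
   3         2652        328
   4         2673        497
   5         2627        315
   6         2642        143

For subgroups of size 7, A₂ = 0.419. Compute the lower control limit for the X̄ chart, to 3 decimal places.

X̄̄ = (2678 + 2676 + 2652 + 2673 + 2627 + 2642) / 6 = 15948.0000 / 6 = 2658.0000
R̄ = (188 + 408 + 328 + 497 + 315 + 143) / 6 = 1879.0000 / 6 = 313.1667
LCL = X̄̄ − A₂·R̄ = 2658.0000 − 0.419 × 313.1667 = 2526.7832

2526.783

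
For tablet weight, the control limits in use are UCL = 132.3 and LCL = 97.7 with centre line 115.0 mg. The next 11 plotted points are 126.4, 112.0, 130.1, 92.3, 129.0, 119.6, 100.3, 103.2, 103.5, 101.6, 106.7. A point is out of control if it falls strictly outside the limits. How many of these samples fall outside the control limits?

Compare each point to [97.7, 132.3]: sample 4 = 92.3 < LCL.

1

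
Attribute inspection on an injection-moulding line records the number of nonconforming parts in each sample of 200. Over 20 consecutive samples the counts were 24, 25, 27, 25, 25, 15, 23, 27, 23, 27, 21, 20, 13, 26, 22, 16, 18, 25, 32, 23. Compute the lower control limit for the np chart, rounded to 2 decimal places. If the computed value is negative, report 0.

9.35

p̄ = Σdᵢ / (k·n) = 457 / (20 × 200) = 0.11425
LCL = np̄ − 3·√(np̄(1−p̄)) = 22.8500 − 3 × 4.4988 = 9.3535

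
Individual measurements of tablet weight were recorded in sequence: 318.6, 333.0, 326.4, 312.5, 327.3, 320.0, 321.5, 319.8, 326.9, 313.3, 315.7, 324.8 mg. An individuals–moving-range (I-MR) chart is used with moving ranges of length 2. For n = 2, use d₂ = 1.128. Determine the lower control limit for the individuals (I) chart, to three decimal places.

X̄ = (318.6 + 333.0 + 326.4 + 312.5 + 327.3 + 320.0 + 321.5 + 319.8 + 326.9 + 313.3 + 315.7 + 324.8) / 12 = 321.6500
Moving ranges: 14.4, 6.6, 13.9, 14.8, 7.3, 1.5, 1.7, 7.1, 13.6, 2.4, 9.1; M̄R̄ = 92.4000 / 11 = 8.4000
LCL = X̄ − 3·M̄R̄/d₂ = 321.6500 − 3 × 8.4000 / 1.128 = 299.3096

299.310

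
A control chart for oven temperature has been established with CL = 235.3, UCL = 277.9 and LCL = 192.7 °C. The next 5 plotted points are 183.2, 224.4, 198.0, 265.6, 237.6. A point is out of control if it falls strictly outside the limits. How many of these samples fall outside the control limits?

Compare each point to [192.7, 277.9]: sample 1 = 183.2 < LCL.

1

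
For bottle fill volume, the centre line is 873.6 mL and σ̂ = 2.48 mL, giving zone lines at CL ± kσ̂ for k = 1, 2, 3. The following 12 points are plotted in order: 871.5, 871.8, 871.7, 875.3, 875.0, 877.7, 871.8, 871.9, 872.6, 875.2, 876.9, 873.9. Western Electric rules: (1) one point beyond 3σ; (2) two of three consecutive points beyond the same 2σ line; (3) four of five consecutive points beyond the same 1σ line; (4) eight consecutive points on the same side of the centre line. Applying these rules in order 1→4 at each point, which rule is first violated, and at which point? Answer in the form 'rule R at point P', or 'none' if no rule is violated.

Zone of each point (C = within 1σ̂, B = 1σ̂–2σ̂, A = 2σ̂–3σ̂, * = beyond 3σ̂; sign = side of CL): 1:-C, 2:-C, 3:-C, 4:+C, 5:+C, 6:+B, 7:-C, 8:-C, 9:-C, 10:+C, 11:+B, 12:+C
No rule fires across all 12 points.

none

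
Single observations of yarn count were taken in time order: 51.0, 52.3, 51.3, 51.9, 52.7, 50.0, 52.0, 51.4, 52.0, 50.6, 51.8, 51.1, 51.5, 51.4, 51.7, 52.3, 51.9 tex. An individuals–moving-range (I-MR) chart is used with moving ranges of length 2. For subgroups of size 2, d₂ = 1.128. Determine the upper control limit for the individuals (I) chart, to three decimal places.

X̄ = (51.0 + 52.3 + 51.3 + 51.9 + 52.7 + 50.0 + 52.0 + 51.4 + 52.0 + 50.6 + 51.8 + 51.1 + 51.5 + 51.4 + 51.7 + 52.3 + 51.9) / 17 = 51.5824
Moving ranges: 1.3, 1.0, 0.6, 0.8, 2.7, 2.0, 0.6, 0.6, 1.4, 1.2, 0.7, 0.4, 0.1, 0.3, 0.6, 0.4; M̄R̄ = 14.7000 / 16 = 0.9187
UCL = X̄ + 3·M̄R̄/d₂ = 51.5824 + 3 × 0.9187 / 1.128 = 54.0258

54.026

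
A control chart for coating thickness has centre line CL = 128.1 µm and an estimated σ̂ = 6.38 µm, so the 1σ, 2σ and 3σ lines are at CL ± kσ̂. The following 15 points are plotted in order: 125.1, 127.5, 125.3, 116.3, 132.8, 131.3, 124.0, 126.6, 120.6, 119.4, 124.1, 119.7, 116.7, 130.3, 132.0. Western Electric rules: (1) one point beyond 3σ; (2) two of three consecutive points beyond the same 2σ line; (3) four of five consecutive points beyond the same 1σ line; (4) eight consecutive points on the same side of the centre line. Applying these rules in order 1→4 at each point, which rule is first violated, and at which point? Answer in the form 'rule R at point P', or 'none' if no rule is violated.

rule 3 at point 13

Zone of each point (C = within 1σ̂, B = 1σ̂–2σ̂, A = 2σ̂–3σ̂, * = beyond 3σ̂; sign = side of CL): 1:-C, 2:-C, 3:-C, 4:-B, 5:+C, 6:+C, 7:-C, 8:-C, 9:-B, 10:-B, 11:-C, 12:-B, 13:-B, 14:+C, 15:+C
Rule 3 (four of five consecutive points beyond the same 1σ limit) is satisfied at point 13.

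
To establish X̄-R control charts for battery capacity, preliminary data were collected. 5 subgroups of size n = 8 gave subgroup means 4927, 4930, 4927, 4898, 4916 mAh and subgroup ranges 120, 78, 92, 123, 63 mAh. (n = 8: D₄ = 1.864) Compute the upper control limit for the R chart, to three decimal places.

R̄ = (120 + 78 + 92 + 123 + 63) / 5 = 476.0000 / 5 = 95.2000
UCL_R = D₄·R̄ = 1.864 × 95.2000 = 177.4528

177.453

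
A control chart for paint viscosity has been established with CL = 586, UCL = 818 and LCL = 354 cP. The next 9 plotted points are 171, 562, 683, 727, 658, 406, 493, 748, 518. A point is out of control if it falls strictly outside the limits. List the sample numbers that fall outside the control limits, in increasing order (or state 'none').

Compare each point to [354, 818]: sample 1 = 171 < LCL.

1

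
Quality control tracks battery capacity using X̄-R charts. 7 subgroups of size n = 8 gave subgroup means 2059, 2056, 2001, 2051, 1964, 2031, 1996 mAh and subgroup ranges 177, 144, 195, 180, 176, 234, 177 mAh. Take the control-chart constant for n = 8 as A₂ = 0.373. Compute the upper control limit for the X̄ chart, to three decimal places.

2090.937

X̄̄ = (2059 + 2056 + 2001 + 2051 + 1964 + 2031 + 1996) / 7 = 14158.0000 / 7 = 2022.5714
R̄ = (177 + 144 + 195 + 180 + 176 + 234 + 177) / 7 = 1283.0000 / 7 = 183.2857
UCL = X̄̄ + A₂·R̄ = 2022.5714 + 0.373 × 183.2857 = 2090.9370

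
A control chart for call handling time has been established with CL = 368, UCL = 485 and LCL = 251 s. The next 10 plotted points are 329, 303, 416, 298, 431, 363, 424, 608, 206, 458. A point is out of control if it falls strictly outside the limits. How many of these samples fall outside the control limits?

Compare each point to [251, 485]: sample 8 = 608 > UCL; sample 9 = 206 < LCL.

2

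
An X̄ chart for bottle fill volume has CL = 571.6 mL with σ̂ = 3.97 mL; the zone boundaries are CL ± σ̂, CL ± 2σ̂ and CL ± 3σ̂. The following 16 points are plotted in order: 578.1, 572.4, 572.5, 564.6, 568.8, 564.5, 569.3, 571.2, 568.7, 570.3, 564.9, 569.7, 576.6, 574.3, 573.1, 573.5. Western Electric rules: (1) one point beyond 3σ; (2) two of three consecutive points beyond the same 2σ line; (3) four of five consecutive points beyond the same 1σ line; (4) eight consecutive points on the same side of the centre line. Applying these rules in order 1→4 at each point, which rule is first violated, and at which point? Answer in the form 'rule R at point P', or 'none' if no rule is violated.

rule 4 at point 11

Zone of each point (C = within 1σ̂, B = 1σ̂–2σ̂, A = 2σ̂–3σ̂, * = beyond 3σ̂; sign = side of CL): 1:+B, 2:+C, 3:+C, 4:-B, 5:-C, 6:-B, 7:-C, 8:-C, 9:-C, 10:-C, 11:-B, 12:-C, 13:+B, 14:+C, 15:+C, 16:+C
Rule 4 (eight consecutive points on the same side of the centre line) is satisfied at point 11.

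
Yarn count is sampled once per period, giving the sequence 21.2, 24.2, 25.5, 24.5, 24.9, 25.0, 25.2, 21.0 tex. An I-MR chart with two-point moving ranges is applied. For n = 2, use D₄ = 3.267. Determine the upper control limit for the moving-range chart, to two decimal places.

4.76

Moving ranges: 3.0, 1.3, 1.0, 0.4, 0.1, 0.2, 4.2; M̄R̄ = 10.2000 / 7 = 1.4571
UCL_MR = D₄·M̄R̄ = 3.267 × 1.4571 = 4.7605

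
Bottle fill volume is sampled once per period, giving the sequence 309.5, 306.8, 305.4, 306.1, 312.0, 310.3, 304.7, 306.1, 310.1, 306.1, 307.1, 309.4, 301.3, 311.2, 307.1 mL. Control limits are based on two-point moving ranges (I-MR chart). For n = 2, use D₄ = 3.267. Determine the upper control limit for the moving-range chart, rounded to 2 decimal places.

12.32

Moving ranges: 2.7, 1.4, 0.7, 5.9, 1.7, 5.6, 1.4, 4.0, 4.0, 1.0, 2.3, 8.1, 9.9, 4.1; M̄R̄ = 52.8000 / 14 = 3.7714
UCL_MR = D₄·M̄R̄ = 3.267 × 3.7714 = 12.3213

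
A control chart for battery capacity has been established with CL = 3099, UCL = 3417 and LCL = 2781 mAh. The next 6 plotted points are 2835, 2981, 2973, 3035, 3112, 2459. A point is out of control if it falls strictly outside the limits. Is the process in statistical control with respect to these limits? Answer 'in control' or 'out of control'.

Compare each point to [2781, 3417]: sample 6 = 2459 < LCL.

out of control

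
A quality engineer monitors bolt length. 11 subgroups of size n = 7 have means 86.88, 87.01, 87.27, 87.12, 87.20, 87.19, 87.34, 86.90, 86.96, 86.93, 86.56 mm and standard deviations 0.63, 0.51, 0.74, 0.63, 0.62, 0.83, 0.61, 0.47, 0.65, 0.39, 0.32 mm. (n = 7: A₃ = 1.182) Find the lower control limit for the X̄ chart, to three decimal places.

86.345

X̄̄ = (86.88 + 87.01 + 87.27 + 87.12 + 87.20 + 87.19 + 87.34 + 86.90 + 86.96 + 86.93 + 86.56) / 11 = 87.0327
s̄ = (0.63 + 0.51 + 0.74 + 0.63 + 0.62 + 0.83 + 0.61 + 0.47 + 0.65 + 0.39 + 0.32) / 11 = 0.5818
LCL = X̄̄ − A₃·s̄ = 87.0327 − 1.182 × 0.5818 = 86.3450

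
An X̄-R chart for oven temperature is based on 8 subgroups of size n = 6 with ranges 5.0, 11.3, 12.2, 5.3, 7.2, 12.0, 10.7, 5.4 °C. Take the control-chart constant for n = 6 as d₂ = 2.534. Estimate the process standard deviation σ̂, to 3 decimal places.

3.409

R̄ = (5.0 + 11.3 + 12.2 + 5.3 + 7.2 + 12.0 + 10.7 + 5.4) / 8 = 8.6375
σ̂ = R̄ / d₂ = 8.6375 / 2.534 = 3.4086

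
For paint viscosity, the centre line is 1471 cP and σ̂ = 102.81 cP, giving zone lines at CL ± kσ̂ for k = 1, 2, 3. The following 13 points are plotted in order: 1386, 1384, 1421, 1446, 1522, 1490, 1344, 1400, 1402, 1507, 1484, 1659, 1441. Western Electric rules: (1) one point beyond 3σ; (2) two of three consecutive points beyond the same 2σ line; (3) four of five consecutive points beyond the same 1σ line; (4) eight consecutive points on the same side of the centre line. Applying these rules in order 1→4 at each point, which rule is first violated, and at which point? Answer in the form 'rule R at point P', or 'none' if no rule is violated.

Zone of each point (C = within 1σ̂, B = 1σ̂–2σ̂, A = 2σ̂–3σ̂, * = beyond 3σ̂; sign = side of CL): 1:-C, 2:-C, 3:-C, 4:-C, 5:+C, 6:+C, 7:-B, 8:-C, 9:-C, 10:+C, 11:+C, 12:+B, 13:-C
No rule fires across all 13 points.

none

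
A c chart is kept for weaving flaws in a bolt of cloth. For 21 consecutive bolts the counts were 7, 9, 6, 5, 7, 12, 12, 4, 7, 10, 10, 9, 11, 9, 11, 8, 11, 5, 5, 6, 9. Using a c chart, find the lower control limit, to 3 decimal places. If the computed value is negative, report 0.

c̄ = (7 + 9 + 6 + 5 + 7 + 12 + 12 + 4 + 7 + 10 + 10 + 9 + 11 + 9 + 11 + 8 + 11 + 5 + 5 + 6 + 9) / 21 = 173 / 21 = 8.2381
LCL = c̄ − 3√c̄ = 8.2381 − 3 × 2.8702 = -0.3725 → 0 (cannot be negative)

0.000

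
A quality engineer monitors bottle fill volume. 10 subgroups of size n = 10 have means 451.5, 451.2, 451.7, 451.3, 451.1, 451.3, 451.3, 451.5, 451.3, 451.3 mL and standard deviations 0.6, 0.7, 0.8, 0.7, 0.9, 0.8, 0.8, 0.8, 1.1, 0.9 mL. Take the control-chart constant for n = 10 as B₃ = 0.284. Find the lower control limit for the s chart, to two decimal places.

0.23

s̄ = (0.6 + 0.7 + 0.8 + 0.7 + 0.9 + 0.8 + 0.8 + 0.8 + 1.1 + 0.9) / 10 = 0.8100
LCL_s = B₃·s̄ = 0.284 × 0.8100 = 0.2300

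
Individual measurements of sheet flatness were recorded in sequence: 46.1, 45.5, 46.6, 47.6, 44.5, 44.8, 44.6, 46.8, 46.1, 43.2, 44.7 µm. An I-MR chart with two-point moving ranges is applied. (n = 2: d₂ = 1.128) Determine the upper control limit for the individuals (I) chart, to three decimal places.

49.117

X̄ = (46.1 + 45.5 + 46.6 + 47.6 + 44.5 + 44.8 + 44.6 + 46.8 + 46.1 + 43.2 + 44.7) / 11 = 45.5000
Moving ranges: 0.6, 1.1, 1.0, 3.1, 0.3, 0.2, 2.2, 0.7, 2.9, 1.5; M̄R̄ = 13.6000 / 10 = 1.3600
UCL = X̄ + 3·M̄R̄/d₂ = 45.5000 + 3 × 1.3600 / 1.128 = 49.1170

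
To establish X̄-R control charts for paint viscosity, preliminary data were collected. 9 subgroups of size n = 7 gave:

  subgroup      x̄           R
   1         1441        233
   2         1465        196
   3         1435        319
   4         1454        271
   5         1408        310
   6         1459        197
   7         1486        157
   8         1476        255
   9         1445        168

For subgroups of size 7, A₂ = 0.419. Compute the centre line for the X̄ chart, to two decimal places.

1452.11

X̄̄ = (1441 + 1465 + 1435 + 1454 + 1408 + 1459 + 1486 + 1476 + 1445) / 9 = 13069.0000 / 9 = 1452.1111
CL = X̄̄ = 1452.1111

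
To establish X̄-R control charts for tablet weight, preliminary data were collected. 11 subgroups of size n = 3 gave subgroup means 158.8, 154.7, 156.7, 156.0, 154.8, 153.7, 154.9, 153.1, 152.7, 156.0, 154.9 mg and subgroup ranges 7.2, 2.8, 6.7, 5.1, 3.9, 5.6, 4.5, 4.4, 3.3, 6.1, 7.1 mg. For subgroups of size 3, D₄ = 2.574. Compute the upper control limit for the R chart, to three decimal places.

13.268

R̄ = (7.2 + 2.8 + 6.7 + 5.1 + 3.9 + 5.6 + 4.5 + 4.4 + 3.3 + 6.1 + 7.1) / 11 = 56.7000 / 11 = 5.1545
UCL_R = D₄·R̄ = 2.574 × 5.1545 = 13.2678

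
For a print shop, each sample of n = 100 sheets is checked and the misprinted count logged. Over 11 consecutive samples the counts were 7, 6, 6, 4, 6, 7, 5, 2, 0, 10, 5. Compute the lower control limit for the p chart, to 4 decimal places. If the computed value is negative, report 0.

0.0000

p̄ = Σdᵢ / (k·n) = 58 / (11 × 100) = 0.05273
LCL = p̄ − 3·√(p̄(1−p̄)/n) = 0.05273 − 3 × 0.02235 = -0.01432 → 0 (negative, so LCL = 0)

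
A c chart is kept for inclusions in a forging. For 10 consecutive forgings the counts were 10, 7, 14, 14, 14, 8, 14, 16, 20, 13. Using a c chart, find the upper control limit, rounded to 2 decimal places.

23.82

c̄ = (10 + 7 + 14 + 14 + 14 + 8 + 14 + 16 + 20 + 13) / 10 = 130 / 10 = 13.0000
UCL = c̄ + 3√c̄ = 13.0000 + 3 × √13.0000 = 13.0000 + 3 × 3.6056 = 23.8167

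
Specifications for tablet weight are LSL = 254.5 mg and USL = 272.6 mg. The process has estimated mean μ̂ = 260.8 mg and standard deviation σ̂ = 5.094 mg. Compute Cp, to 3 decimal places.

Cp = (USL − LSL) / (6σ̂) = (272.6 − 254.5) / (6 × 5.094) = 18.1000 / 30.5640 = 0.5922

0.592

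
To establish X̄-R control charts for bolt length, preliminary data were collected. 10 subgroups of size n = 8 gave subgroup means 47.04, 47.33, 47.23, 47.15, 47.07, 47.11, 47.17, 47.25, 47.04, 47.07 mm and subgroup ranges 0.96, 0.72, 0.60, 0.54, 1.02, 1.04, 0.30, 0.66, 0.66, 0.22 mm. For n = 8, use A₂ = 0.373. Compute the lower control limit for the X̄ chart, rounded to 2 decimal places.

46.90

X̄̄ = (47.04 + 47.33 + 47.23 + 47.15 + 47.07 + 47.11 + 47.17 + 47.25 + 47.04 + 47.07) / 10 = 471.4600 / 10 = 47.1460
R̄ = (0.96 + 0.72 + 0.60 + 0.54 + 1.02 + 1.04 + 0.30 + 0.66 + 0.66 + 0.22) / 10 = 6.7200 / 10 = 0.6720
LCL = X̄̄ − A₂·R̄ = 47.1460 − 0.373 × 0.6720 = 46.8953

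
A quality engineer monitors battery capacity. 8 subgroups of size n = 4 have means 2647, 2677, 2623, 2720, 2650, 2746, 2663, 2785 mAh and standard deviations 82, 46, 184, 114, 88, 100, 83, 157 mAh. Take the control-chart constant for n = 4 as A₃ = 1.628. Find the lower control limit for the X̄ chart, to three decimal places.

X̄̄ = (2647 + 2677 + 2623 + 2720 + 2650 + 2746 + 2663 + 2785) / 8 = 2688.8750
s̄ = (82 + 46 + 184 + 114 + 88 + 100 + 83 + 157) / 8 = 106.7500
LCL = X̄̄ − A₃·s̄ = 2688.8750 − 1.628 × 106.7500 = 2515.0860

2515.086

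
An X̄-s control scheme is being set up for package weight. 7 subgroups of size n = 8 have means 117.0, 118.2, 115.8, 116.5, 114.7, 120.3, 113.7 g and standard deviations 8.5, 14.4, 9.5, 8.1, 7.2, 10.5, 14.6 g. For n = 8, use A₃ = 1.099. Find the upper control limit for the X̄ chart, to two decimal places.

X̄̄ = (117.0 + 118.2 + 115.8 + 116.5 + 114.7 + 120.3 + 113.7) / 7 = 116.6000
s̄ = (8.5 + 14.4 + 9.5 + 8.1 + 7.2 + 10.5 + 14.6) / 7 = 10.4000
UCL = X̄̄ + A₃·s̄ = 116.6000 + 1.099 × 10.4000 = 128.0296

128.03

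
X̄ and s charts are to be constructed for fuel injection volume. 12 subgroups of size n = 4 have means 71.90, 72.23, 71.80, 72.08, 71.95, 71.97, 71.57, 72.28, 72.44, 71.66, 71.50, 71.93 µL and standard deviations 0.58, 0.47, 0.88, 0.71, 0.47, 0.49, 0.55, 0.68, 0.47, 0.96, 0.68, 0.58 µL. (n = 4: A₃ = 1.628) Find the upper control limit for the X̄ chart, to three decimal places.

X̄̄ = (71.90 + 72.23 + 71.80 + 72.08 + 71.95 + 71.97 + 71.57 + 72.28 + 72.44 + 71.66 + 71.50 + 71.93) / 12 = 71.9425
s̄ = (0.58 + 0.47 + 0.88 + 0.71 + 0.47 + 0.49 + 0.55 + 0.68 + 0.47 + 0.96 + 0.68 + 0.58) / 12 = 0.6267
UCL = X̄̄ + A₃·s̄ = 71.9425 + 1.628 × 0.6267 = 72.9627

72.963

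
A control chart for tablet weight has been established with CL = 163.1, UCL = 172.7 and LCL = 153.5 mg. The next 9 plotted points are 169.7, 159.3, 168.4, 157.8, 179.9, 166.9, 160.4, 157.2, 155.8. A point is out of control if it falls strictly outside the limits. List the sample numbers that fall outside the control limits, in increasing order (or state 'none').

Compare each point to [153.5, 172.7]: sample 5 = 179.9 > UCL.

5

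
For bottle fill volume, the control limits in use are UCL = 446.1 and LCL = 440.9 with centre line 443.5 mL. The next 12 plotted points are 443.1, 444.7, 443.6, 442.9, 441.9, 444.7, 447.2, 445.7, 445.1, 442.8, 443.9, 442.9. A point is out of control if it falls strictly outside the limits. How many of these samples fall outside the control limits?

1

Compare each point to [440.9, 446.1]: sample 7 = 447.2 > UCL.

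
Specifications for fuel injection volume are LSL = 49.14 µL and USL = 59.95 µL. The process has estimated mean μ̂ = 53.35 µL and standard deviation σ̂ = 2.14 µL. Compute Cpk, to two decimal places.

0.66

Cpu = (USL − μ̂) / (3σ̂) = (59.95 − 53.35) / (3 × 2.14) = 1.0280; Cpl = (μ̂ − LSL) / (3σ̂) = (53.35 − 49.14) / (3 × 2.14) = 0.6558; Cpk = min(Cpu, Cpl) = 0.6558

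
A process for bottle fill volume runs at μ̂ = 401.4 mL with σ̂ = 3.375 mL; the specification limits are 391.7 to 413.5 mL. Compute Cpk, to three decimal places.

0.958

Cpu = (USL − μ̂) / (3σ̂) = (413.5 − 401.4) / (3 × 3.375) = 1.1951; Cpl = (μ̂ − LSL) / (3σ̂) = (401.4 − 391.7) / (3 × 3.375) = 0.9580; Cpk = min(Cpu, Cpl) = 0.9580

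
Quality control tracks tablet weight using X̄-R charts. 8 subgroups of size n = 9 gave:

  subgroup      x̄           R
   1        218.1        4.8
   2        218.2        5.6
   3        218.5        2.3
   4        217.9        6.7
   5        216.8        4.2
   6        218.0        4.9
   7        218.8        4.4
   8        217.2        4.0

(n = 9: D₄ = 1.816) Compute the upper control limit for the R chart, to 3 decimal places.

8.376

R̄ = (4.8 + 5.6 + 2.3 + 6.7 + 4.2 + 4.9 + 4.4 + 4.0) / 8 = 36.9000 / 8 = 4.6125
UCL_R = D₄·R̄ = 1.816 × 4.6125 = 8.3763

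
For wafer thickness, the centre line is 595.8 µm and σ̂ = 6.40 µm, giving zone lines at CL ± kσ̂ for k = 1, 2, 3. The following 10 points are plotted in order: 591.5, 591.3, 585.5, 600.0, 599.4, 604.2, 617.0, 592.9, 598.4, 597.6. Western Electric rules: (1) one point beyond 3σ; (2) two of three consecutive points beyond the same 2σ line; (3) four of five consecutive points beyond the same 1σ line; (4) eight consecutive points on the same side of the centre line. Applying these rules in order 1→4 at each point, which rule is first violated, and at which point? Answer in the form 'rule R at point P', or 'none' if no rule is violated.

Zone of each point (C = within 1σ̂, B = 1σ̂–2σ̂, A = 2σ̂–3σ̂, * = beyond 3σ̂; sign = side of CL): 1:-C, 2:-C, 3:-B, 4:+C, 5:+C, 6:+B, 7:+*, 8:-C, 9:+C, 10:+C
Rule 1 (one point beyond the 3σ limits) is satisfied at point 7.

rule 1 at point 7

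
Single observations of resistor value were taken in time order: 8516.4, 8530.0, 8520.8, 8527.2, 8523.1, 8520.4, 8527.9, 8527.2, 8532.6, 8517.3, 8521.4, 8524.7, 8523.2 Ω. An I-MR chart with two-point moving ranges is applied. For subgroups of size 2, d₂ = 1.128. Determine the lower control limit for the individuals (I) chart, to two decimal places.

8507.66

X̄ = (8516.4 + 8530.0 + 8520.8 + 8527.2 + 8523.1 + 8520.4 + 8527.9 + 8527.2 + 8532.6 + 8517.3 + 8521.4 + 8524.7 + 8523.2) / 13 = 8524.0154
Moving ranges: 13.6, 9.2, 6.4, 4.1, 2.7, 7.5, 0.7, 5.4, 15.3, 4.1, 3.3, 1.5; M̄R̄ = 73.8000 / 12 = 6.1500
LCL = X̄ − 3·M̄R̄/d₂ = 8524.0154 − 3 × 6.1500 / 1.128 = 8507.6590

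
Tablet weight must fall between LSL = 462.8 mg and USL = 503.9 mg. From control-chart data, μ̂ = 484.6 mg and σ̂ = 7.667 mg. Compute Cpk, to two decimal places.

0.84

Cpu = (USL − μ̂) / (3σ̂) = (503.9 − 484.6) / (3 × 7.667) = 0.8391; Cpl = (μ̂ − LSL) / (3σ̂) = (484.6 − 462.8) / (3 × 7.667) = 0.9478; Cpk = min(Cpu, Cpl) = 0.8391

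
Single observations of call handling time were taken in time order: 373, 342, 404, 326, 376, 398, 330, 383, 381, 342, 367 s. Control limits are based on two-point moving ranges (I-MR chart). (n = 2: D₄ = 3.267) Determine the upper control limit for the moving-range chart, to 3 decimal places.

140.481

Moving ranges: 31, 62, 78, 50, 22, 68, 53, 2, 39, 25; M̄R̄ = 430.0000 / 10 = 43.0000
UCL_MR = D₄·M̄R̄ = 3.267 × 43.0000 = 140.4810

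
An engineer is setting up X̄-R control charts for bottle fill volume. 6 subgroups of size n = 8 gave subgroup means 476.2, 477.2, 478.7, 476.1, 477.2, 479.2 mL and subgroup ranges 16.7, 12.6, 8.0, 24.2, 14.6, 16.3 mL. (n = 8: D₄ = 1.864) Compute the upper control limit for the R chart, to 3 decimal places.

28.706

R̄ = (16.7 + 12.6 + 8.0 + 24.2 + 14.6 + 16.3) / 6 = 92.4000 / 6 = 15.4000
UCL_R = D₄·R̄ = 1.864 × 15.4000 = 28.7056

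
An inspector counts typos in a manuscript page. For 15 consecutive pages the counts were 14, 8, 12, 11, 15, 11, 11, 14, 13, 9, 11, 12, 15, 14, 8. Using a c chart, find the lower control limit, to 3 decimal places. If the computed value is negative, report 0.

c̄ = (14 + 8 + 12 + 11 + 15 + 11 + 11 + 14 + 13 + 9 + 11 + 12 + 15 + 14 + 8) / 15 = 178 / 15 = 11.8667
LCL = c̄ − 3√c̄ = 11.8667 − 3 × 3.4448 = 1.5323

1.532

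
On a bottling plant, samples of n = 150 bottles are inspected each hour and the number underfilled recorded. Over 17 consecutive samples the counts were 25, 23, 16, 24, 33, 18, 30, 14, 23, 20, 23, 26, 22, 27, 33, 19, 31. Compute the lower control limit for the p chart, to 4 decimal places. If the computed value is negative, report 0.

0.0699

p̄ = Σdᵢ / (k·n) = 407 / (17 × 150) = 0.15961
LCL = p̄ − 3·√(p̄(1−p̄)/n) = 0.15961 − 3 × 0.02990 = 0.06990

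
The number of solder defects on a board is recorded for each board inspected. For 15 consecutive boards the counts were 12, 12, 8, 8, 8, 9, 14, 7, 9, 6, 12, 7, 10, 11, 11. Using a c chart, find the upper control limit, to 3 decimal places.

c̄ = (12 + 12 + 8 + 8 + 8 + 9 + 14 + 7 + 9 + 6 + 12 + 7 + 10 + 11 + 11) / 15 = 144 / 15 = 9.6000
UCL = c̄ + 3√c̄ = 9.6000 + 3 × √9.6000 = 9.6000 + 3 × 3.0984 = 18.8952

18.895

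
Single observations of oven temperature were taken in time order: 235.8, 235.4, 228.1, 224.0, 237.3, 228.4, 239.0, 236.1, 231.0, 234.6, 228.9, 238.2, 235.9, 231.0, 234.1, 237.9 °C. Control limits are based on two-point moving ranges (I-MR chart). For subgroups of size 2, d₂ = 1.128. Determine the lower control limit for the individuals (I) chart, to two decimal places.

218.36

X̄ = (235.8 + 235.4 + 228.1 + 224.0 + 237.3 + 228.4 + 239.0 + 236.1 + 231.0 + 234.6 + 228.9 + 238.2 + 235.9 + 231.0 + 234.1 + 237.9) / 16 = 233.4812
Moving ranges: 0.4, 7.3, 4.1, 13.3, 8.9, 10.6, 2.9, 5.1, 3.6, 5.7, 9.3, 2.3, 4.9, 3.1, 3.8; M̄R̄ = 85.3000 / 15 = 5.6867
LCL = X̄ − 3·M̄R̄/d₂ = 233.4812 − 3 × 5.6867 / 1.128 = 218.3571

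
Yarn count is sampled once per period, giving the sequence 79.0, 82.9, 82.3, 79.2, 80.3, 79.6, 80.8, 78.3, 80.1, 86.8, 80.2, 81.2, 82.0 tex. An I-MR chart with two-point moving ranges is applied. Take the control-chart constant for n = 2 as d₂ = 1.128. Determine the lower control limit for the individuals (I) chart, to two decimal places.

X̄ = (79.0 + 82.9 + 82.3 + 79.2 + 80.3 + 79.6 + 80.8 + 78.3 + 80.1 + 86.8 + 80.2 + 81.2 + 82.0) / 13 = 80.9769
Moving ranges: 3.9, 0.6, 3.1, 1.1, 0.7, 1.2, 2.5, 1.8, 6.7, 6.6, 1.0, 0.8; M̄R̄ = 30.0000 / 12 = 2.5000
LCL = X̄ − 3·M̄R̄/d₂ = 80.9769 − 3 × 2.5000 / 1.128 = 74.3280

74.33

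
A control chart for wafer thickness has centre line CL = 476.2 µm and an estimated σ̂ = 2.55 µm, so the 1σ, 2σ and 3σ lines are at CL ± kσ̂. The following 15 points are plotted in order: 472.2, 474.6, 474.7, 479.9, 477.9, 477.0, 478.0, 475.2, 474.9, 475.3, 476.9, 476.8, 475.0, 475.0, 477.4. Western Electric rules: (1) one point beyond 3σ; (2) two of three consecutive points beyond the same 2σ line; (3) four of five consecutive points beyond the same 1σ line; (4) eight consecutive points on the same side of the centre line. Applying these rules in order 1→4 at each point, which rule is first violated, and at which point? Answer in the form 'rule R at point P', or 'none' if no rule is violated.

Zone of each point (C = within 1σ̂, B = 1σ̂–2σ̂, A = 2σ̂–3σ̂, * = beyond 3σ̂; sign = side of CL): 1:-B, 2:-C, 3:-C, 4:+B, 5:+C, 6:+C, 7:+C, 8:-C, 9:-C, 10:-C, 11:+C, 12:+C, 13:-C, 14:-C, 15:+C
No rule fires across all 15 points.

none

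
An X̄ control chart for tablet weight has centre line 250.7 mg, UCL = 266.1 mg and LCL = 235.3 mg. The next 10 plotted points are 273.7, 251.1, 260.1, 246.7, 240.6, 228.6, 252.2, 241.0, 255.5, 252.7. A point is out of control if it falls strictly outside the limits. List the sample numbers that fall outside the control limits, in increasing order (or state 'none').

1, 6

Compare each point to [235.3, 266.1]: sample 1 = 273.7 > UCL; sample 6 = 228.6 < LCL.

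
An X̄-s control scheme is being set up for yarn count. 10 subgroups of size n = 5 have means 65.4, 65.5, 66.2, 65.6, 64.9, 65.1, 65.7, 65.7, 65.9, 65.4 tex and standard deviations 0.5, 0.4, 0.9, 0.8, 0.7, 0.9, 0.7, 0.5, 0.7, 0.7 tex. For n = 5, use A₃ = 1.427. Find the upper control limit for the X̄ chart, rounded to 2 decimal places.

X̄̄ = (65.4 + 65.5 + 66.2 + 65.6 + 64.9 + 65.1 + 65.7 + 65.7 + 65.9 + 65.4) / 10 = 65.5400
s̄ = (0.5 + 0.4 + 0.9 + 0.8 + 0.7 + 0.9 + 0.7 + 0.5 + 0.7 + 0.7) / 10 = 0.6800
UCL = X̄̄ + A₃·s̄ = 65.5400 + 1.427 × 0.6800 = 66.5104

66.51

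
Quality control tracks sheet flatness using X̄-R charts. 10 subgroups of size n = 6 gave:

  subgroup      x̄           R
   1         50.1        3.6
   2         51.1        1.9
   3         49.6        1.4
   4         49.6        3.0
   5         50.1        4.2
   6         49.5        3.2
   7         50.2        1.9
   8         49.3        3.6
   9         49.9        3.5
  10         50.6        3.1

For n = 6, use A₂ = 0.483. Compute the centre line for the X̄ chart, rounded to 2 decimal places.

50.00

X̄̄ = (50.1 + 51.1 + 49.6 + 49.6 + 50.1 + 49.5 + 50.2 + 49.3 + 49.9 + 50.6) / 10 = 500.0000 / 10 = 50.0000
CL = X̄̄ = 50.0000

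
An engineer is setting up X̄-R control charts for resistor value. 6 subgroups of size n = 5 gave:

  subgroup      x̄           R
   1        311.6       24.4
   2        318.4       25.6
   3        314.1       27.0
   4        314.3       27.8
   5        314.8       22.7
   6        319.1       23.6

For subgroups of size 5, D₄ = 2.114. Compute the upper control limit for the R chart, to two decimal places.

53.24

R̄ = (24.4 + 25.6 + 27.0 + 27.8 + 22.7 + 23.6) / 6 = 151.1000 / 6 = 25.1833
UCL_R = D₄·R̄ = 2.114 × 25.1833 = 53.2376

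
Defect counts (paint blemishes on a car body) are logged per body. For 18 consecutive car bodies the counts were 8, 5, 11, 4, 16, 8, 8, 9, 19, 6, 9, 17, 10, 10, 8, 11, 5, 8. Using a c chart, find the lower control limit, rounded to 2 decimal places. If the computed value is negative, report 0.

c̄ = (8 + 5 + 11 + 4 + 16 + 8 + 8 + 9 + 19 + 6 + 9 + 17 + 10 + 10 + 8 + 11 + 5 + 8) / 18 = 172 / 18 = 9.5556
LCL = c̄ − 3√c̄ = 9.5556 − 3 × 3.0912 = 0.2819

0.28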